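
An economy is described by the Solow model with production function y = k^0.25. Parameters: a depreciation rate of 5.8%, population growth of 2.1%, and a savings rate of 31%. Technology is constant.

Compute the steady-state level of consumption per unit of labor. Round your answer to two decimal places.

At the steady state, Δk = 0, so s·k^α = (n + δ)·k.
Rearranging, k^(1−α) = s / (n + δ).
k^0.75 = 0.31 / (0.021 + 0.058) = 0.31 / 0.079 = 3.9241
k* = 3.9241^(1/0.75) ≈ 6.1895
y* = (k*)^α = 6.1895^0.25 ≈ 1.5773
c* = (1 − s)·y* = (1 − 0.31) × 1.5773 ≈ 1.0883

c* ≈ 1.09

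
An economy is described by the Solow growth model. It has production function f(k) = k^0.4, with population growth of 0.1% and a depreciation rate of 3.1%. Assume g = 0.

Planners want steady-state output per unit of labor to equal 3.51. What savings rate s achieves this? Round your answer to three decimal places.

Steady state requires s·f(k) = (n + δ)·k, i.e. s·k^α = (n + δ)·k.
Since y* = [s/(n + δ)]^(α/(1−α)), we have s/(n + δ) = (y*)^((1−α)/α) = 3.51^1.5 = 6.5760.
Therefore s = 6.5760 × (n + δ) = 6.5760 × 0.032 = 0.2104.

s ≈ 0.210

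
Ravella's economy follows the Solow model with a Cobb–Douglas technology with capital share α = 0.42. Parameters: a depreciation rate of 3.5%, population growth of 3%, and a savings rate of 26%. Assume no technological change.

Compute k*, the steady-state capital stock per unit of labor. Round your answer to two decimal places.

k* = 10.92

Steady state requires s·f(k) = (n + δ)·k, i.e. s·k^α = (n + δ)·k.
Rearranging, k^(1−α) = s / (n + δ).
k^0.58 = 0.26 / (0.030 + 0.035) = 0.26 / 0.065 = 4.0000
k* = 4.0000^(1/0.58) ≈ 10.9153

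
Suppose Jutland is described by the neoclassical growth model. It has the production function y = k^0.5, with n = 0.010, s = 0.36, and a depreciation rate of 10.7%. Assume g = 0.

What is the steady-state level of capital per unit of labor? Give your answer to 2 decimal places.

k* ≈ 9.47

At the steady state, Δk = 0, so s·k^α = (n + δ)·k.
Dividing both sides by k: k^(1−α) = s / (n + δ).
k^0.5 = 0.36 / (0.010 + 0.107) = 0.36 / 0.117 = 3.0769
k* = 3.0769^(1/0.5) ≈ 9.4673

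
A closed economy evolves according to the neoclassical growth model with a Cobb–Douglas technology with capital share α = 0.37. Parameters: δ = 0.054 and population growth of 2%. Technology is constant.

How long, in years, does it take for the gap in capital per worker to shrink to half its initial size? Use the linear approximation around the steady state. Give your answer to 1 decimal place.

Near the steady state the convergence rate is λ = (1 − α)(n + δ).
λ = (1 − 0.37) × 0.074 = 0.63 × 0.074 = 0.04662
Half-life = ln 2 / λ = 0.6931 / 0.04662 ≈ 14.87 years

about 14.9 years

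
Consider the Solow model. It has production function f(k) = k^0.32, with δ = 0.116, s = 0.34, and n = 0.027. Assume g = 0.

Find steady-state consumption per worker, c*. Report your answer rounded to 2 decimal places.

c* = 0.99

At the steady state, Δk = 0, so s·k^α = (n + δ)·k.
Rearranging, k^(1−α) = s / (n + δ).
k^0.68 = 0.34 / (0.027 + 0.116) = 0.34 / 0.143 = 2.3776
k* = 2.3776^(1/0.68) ≈ 3.5739
y* = (k*)^α = 3.5739^0.32 ≈ 1.5032
c* = (1 − s)·y* = (1 − 0.34) × 1.5032 ≈ 0.9921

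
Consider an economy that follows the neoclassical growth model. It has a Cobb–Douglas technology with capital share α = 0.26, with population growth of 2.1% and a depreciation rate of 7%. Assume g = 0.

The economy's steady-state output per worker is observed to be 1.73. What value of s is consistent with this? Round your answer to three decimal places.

s ≈ 0.433

In steady state, investment equals break-even investment: s·k^α = (n + δ)·k.
Since y* = [s/(n + δ)]^(α/(1−α)), we have s/(n + δ) = (y*)^((1−α)/α) = 1.73^2.8462 = 4.7591.
Therefore s = 4.7591 × (n + δ) = 4.7591 × 0.091 = 0.4331.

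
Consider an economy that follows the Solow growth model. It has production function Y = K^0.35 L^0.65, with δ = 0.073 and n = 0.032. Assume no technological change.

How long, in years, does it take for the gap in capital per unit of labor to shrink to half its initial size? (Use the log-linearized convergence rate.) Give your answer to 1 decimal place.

t_½ ≈ 10.2 years

Near the steady state the convergence rate is λ = (1 − α)(n + δ).
λ = (1 − 0.35) × 0.105 = 0.65 × 0.105 = 0.06825
Half-life = ln 2 / λ = 0.6931 / 0.06825 ≈ 10.16 years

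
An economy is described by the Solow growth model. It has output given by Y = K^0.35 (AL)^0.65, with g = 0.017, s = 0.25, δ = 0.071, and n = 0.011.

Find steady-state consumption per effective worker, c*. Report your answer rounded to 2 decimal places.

Steady state requires s·f(k) = (n + g + δ)·k, i.e. s·k^α = (n + g + δ)·k.
Rearranging, k^(1−α) = s / (n + g + δ).
k^0.65 = 0.25 / (0.011 + 0.017 + 0.071) = 0.25 / 0.099 = 2.5253
k* = 2.5253^(1/0.65) ≈ 4.1586
y* = (k*)^α = 4.1586^0.35 ≈ 1.6468
c* = (1 − s)·y* = (1 − 0.25) × 1.6468 ≈ 1.2351

c* ≈ 1.24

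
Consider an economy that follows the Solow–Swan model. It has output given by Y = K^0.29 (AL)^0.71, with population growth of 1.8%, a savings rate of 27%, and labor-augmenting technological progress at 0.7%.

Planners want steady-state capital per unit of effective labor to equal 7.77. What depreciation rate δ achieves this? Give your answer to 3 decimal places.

In steady state, investment equals break-even investment: s·k^α = (n + g + δ)·k.
So s / (n + g + δ) = (k*)^(1−α) = 7.77^0.71 = 4.2874.
Therefore n + g + δ = s / 4.2874 = 0.27 / 4.2874 = 0.0630, so δ = 0.0630 − 0.025 = 0.0380.

δ ≈ 0.038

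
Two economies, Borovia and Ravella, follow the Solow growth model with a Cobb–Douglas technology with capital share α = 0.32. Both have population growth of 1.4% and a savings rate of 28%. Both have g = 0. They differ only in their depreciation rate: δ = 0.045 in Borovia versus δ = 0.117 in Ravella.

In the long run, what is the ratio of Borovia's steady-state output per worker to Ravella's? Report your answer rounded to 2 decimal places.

Steady-state y* = [s/(n + δ)]^(α/(1−α)), so the ratio is [ (s_B/(n + δ)_B) / (s_R/(n + δ)_R) ]^0.4706.
s_B/(n + δ)_B = 0.28/0.059 = 4.7458; s_R/(n + δ)_R = 0.28/0.131 = 2.1374.
Ratio = (4.7458/2.1374)^0.4706 = 2.2204^0.4706 ≈ 1.4556

y*_B / y*_R ≈ 1.46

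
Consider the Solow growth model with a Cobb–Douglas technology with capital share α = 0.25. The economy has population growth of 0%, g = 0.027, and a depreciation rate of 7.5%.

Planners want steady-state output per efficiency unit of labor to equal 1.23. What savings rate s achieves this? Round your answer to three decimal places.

s ≈ 0.190

At the steady state, Δk = 0, so s·k^α = (n + g + δ)·k.
Since y* = [s/(n + g + δ)]^(α/(1−α)), we have s/(n + g + δ) = (y*)^((1−α)/α) = 1.23^3 = 1.8609.
Therefore s = 1.8609 × (n + g + δ) = 1.8609 × 0.102 = 0.1898.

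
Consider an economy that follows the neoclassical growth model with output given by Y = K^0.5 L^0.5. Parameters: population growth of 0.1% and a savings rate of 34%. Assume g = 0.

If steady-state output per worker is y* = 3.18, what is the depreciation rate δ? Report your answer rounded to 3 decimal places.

Steady state requires s·f(k) = (n + δ)·k, i.e. s·k^α = (n + δ)·k.
Since y* = [s/(n + δ)]^(α/(1−α)), we have s/(n + δ) = (y*)^((1−α)/α) = 3.18^1 = 3.1800.
Therefore n + δ = s / 3.1800 = 0.34 / 3.1800 = 0.1069, so δ = 0.1069 − 0.001 = 0.1059.

δ ≈ 0.106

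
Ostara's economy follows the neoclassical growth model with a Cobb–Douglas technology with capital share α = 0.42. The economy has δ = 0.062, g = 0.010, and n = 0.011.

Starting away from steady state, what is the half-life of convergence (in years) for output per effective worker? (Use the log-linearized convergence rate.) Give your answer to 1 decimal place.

Near the steady state the convergence rate is λ = (1 − α)(n + g + δ).
λ = (1 − 0.42) × 0.083 = 0.58 × 0.083 = 0.04814
Half-life = ln 2 / λ = 0.6931 / 0.04814 ≈ 14.40 years

half-life ≈ 14.4 years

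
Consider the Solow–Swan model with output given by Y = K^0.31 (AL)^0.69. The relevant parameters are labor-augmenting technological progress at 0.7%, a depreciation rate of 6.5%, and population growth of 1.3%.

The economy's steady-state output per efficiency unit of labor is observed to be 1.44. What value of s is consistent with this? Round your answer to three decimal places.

s ≈ 0.191

In steady state, investment equals break-even investment: s·k^α = (n + g + δ)·k.
Since y* = [s/(n + g + δ)]^(α/(1−α)), we have s/(n + g + δ) = (y*)^((1−α)/α) = 1.44^2.2258 = 2.2516.
Therefore s = 2.2516 × (n + g + δ) = 2.2516 × 0.085 = 0.1914.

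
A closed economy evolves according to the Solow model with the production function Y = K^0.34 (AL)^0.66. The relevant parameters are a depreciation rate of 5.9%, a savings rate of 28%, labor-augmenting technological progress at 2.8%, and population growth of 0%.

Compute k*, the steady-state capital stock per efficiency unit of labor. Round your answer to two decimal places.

At the steady state, Δk = 0, so s·k^α = (n + g + δ)·k.
Rearranging, k^(1−α) = s / (n + g + δ).
k^0.66 = 0.28 / (0.000 + 0.028 + 0.059) = 0.28 / 0.087 = 3.2184
k* = 3.2184^(1/0.66) ≈ 5.8769

k* ≈ 5.88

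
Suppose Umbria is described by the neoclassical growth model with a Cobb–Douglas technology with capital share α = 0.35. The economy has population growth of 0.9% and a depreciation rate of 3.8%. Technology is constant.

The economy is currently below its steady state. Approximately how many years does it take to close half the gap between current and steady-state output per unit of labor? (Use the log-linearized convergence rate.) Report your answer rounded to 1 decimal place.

half-life ≈ 22.7 years

Near the steady state the convergence rate is λ = (1 − α)(n + δ).
λ = (1 − 0.35) × 0.047 = 0.65 × 0.047 = 0.03055
Half-life = ln 2 / λ = 0.6931 / 0.03055 ≈ 22.69 years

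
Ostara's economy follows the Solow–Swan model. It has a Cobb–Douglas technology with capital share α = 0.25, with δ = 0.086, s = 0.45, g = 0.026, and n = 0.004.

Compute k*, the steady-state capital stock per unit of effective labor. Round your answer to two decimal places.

At the steady state, Δk = 0, so s·k^α = (n + g + δ)·k.
Rearranging, k^(1−α) = s / (n + g + δ).
k^0.75 = 0.45 / (0.004 + 0.026 + 0.086) = 0.45 / 0.116 = 3.8793
k* = 3.8793^(1/0.75) ≈ 6.0954

k* ≈ 6.10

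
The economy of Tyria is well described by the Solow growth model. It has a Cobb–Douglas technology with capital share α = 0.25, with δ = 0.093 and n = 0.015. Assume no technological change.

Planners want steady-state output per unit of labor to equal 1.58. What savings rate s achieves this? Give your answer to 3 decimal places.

s ≈ 0.426

Steady state requires s·f(k) = (n + δ)·k, i.e. s·k^α = (n + δ)·k.
Since y* = [s/(n + δ)]^(α/(1−α)), we have s/(n + δ) = (y*)^((1−α)/α) = 1.58^3 = 3.9443.
Therefore s = 3.9443 × (n + δ) = 3.9443 × 0.108 = 0.4260.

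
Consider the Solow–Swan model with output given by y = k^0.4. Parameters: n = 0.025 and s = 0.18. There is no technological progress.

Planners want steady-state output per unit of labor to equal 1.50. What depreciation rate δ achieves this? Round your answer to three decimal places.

Steady state requires s·f(k) = (n + δ)·k, i.e. s·k^α = (n + δ)·k.
Since y* = [s/(n + δ)]^(α/(1−α)), we have s/(n + δ) = (y*)^((1−α)/α) = 1.50^1.5 = 1.8371.
Therefore n + δ = s / 1.8371 = 0.18 / 1.8371 = 0.0980, so δ = 0.0980 − 0.025 = 0.0730.

δ ≈ 0.073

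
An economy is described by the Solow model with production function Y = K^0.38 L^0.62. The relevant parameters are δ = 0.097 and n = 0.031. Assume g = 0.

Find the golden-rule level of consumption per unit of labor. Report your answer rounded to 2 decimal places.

At the golden rule, f'(k) = n + δ, so α·k^(α−1) = n + δ and k_gold = (α/(n + δ))^(1/(1−α)).
k_gold = (0.38/0.128)^(1/0.62) = 2.9688^1.6129 ≈ 5.7840
c_gold = f(k_gold) − (n + δ)·k_gold = 1.9483 − 0.128×5.7840 ≈ 1.2079

c_gold ≈ 1.21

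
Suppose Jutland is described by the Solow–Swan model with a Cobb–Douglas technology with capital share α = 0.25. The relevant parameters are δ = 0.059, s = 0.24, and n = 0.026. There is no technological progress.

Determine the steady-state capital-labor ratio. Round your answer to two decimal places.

Steady state requires s·f(k) = (n + δ)·k, i.e. s·k^α = (n + δ)·k.
Dividing both sides by k: k^(1−α) = s / (n + δ).
k^0.75 = 0.24 / (0.026 + 0.059) = 0.24 / 0.085 = 2.8235
k* = 2.8235^(1/0.75) ≈ 3.9907

k* = 3.99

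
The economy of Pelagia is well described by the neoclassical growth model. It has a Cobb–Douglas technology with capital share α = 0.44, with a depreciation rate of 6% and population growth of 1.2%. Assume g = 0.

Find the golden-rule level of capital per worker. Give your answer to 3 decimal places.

k_gold ≈ 25.339

The golden rule sets f'(k) = n + δ, i.e. α·k^(α−1) = n + δ.
So k^(1−α) = α / (n + δ) = 0.44 / 0.072 = 6.1111.
k_gold = 6.1111^(1/0.56) ≈ 25.3387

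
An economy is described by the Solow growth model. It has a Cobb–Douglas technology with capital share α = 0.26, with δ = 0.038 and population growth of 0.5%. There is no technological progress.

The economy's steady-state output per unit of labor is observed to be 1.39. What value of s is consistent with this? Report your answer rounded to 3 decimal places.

Steady state requires s·f(k) = (n + δ)·k, i.e. s·k^α = (n + δ)·k.
Since y* = [s/(n + δ)]^(α/(1−α)), we have s/(n + δ) = (y*)^((1−α)/α) = 1.39^2.8462 = 2.5530.
Therefore s = 2.5530 × (n + δ) = 2.5530 × 0.043 = 0.1098.

s ≈ 0.110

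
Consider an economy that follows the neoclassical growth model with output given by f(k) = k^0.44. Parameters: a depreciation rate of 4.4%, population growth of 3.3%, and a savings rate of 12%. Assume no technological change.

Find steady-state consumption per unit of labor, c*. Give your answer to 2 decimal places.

Steady state requires s·f(k) = (n + δ)·k, i.e. s·k^α = (n + δ)·k.
Rearranging, k^(1−α) = s / (n + δ).
k^0.56 = 0.12 / (0.033 + 0.044) = 0.12 / 0.077 = 1.5584
k* = 1.5584^(1/0.56) ≈ 2.2084
y* = (k*)^α = 2.2084^0.44 ≈ 1.4171
c* = (1 − s)·y* = (1 − 0.12) × 1.4171 ≈ 1.2470

c* ≈ 1.25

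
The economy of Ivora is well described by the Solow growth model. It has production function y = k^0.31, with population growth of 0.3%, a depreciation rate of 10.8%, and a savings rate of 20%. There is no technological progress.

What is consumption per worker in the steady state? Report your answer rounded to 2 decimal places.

In steady state, investment equals break-even investment: s·k^α = (n + δ)·k.
Dividing both sides by k: k^(1−α) = s / (n + δ).
k^0.69 = 0.20 / (0.003 + 0.108) = 0.20 / 0.111 = 1.8018
k* = 1.8018^(1/0.69) ≈ 2.3474
y* = (k*)^α = 2.3474^0.31 ≈ 1.3028
c* = (1 − s)·y* = (1 − 0.20) × 1.3028 ≈ 1.0422

c* = 1.04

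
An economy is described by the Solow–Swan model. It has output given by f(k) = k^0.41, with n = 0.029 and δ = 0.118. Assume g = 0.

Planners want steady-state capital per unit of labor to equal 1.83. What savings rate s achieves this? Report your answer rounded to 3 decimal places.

s ≈ 0.210

In steady state, investment equals break-even investment: s·k^α = (n + δ)·k.
So s / (n + δ) = (k*)^(1−α) = 1.83^0.59 = 1.4284.
Therefore s = 1.4284 × (n + δ) = 1.4284 × 0.147 = 0.2100.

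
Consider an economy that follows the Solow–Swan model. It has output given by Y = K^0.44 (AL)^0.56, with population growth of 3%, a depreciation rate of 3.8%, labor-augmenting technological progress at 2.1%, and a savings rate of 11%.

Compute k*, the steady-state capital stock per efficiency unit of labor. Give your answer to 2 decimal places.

Steady state requires s·f(k) = (n + g + δ)·k, i.e. s·k^α = (n + g + δ)·k.
Rearranging, k^(1−α) = s / (n + g + δ).
k^0.56 = 0.11 / (0.030 + 0.021 + 0.038) = 0.11 / 0.089 = 1.2360
k* = 1.2360^(1/0.56) ≈ 1.4599

k* = 1.46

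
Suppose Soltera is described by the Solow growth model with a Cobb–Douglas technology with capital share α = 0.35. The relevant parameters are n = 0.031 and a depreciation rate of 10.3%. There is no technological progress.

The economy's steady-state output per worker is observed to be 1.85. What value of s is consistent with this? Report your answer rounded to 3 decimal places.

At the steady state, Δk = 0, so s·k^α = (n + δ)·k.
Since y* = [s/(n + δ)]^(α/(1−α)), we have s/(n + δ) = (y*)^((1−α)/α) = 1.85^1.8571 = 3.1345.
Therefore s = 3.1345 × (n + δ) = 3.1345 × 0.134 = 0.4200.

s ≈ 0.420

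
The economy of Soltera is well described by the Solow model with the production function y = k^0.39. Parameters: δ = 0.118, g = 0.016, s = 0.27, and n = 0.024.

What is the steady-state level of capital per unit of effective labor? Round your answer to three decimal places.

At the steady state, Δk = 0, so s·k^α = (n + g + δ)·k.
Dividing both sides by k: k^(1−α) = s / (n + g + δ).
k^0.61 = 0.27 / (0.024 + 0.016 + 0.118) = 0.27 / 0.158 = 1.7089
k* = 1.7089^(1/0.61) ≈ 2.4071

k* = 2.407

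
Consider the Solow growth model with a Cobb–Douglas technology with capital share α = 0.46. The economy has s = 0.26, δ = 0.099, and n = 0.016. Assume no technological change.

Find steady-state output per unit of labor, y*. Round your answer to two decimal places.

y* ≈ 2.00

Steady state requires s·f(k) = (n + δ)·k, i.e. s·k^α = (n + δ)·k.
Rearranging, k^(1−α) = s / (n + δ).
k^0.54 = 0.26 / (0.016 + 0.099) = 0.26 / 0.115 = 2.2609
k* = 2.2609^(1/0.54) ≈ 4.5298
y* = (k*)^α = 4.5298^0.46 ≈ 2.0035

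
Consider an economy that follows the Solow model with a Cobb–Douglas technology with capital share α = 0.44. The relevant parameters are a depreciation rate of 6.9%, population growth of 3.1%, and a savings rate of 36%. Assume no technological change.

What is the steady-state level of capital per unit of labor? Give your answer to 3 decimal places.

k* = 9.849

In steady state, investment equals break-even investment: s·k^α = (n + δ)·k.
Rearranging, k^(1−α) = s / (n + δ).
k^0.56 = 0.36 / (0.031 + 0.069) = 0.36 / 0.100 = 3.6000
k* = 3.6000^(1/0.56) ≈ 9.8491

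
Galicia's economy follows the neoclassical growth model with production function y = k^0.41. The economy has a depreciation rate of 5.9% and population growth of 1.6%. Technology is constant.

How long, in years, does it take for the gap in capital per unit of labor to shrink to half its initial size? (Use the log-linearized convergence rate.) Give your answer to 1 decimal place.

Near the steady state the convergence rate is λ = (1 − α)(n + δ).
λ = (1 − 0.41) × 0.075 = 0.59 × 0.075 = 0.04425
Half-life = ln 2 / λ = 0.6931 / 0.04425 ≈ 15.66 years

t_½ ≈ 15.7 years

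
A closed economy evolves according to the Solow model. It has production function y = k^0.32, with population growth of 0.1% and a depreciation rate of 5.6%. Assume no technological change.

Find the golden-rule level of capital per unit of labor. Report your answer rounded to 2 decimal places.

k_gold ≈ 12.64

The golden rule sets f'(k) = n + δ, i.e. α·k^(α−1) = n + δ.
So k^(1−α) = α / (n + δ) = 0.32 / 0.057 = 5.6140.
k_gold = 5.6140^(1/0.68) ≈ 12.6436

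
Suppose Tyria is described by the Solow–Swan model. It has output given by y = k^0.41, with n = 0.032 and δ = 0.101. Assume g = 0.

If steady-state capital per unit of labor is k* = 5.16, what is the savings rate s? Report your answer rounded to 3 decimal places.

s ≈ 0.350

Steady state requires s·f(k) = (n + δ)·k, i.e. s·k^α = (n + δ)·k.
So s / (n + δ) = (k*)^(1−α) = 5.16^0.59 = 2.6331.
Therefore s = 2.6331 × (n + δ) = 2.6331 × 0.133 = 0.3502.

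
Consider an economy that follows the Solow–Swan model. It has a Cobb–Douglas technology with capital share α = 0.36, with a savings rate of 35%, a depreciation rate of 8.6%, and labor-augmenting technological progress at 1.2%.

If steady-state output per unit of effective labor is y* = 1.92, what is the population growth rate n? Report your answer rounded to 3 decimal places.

At the steady state, Δk = 0, so s·k^α = (n + g + δ)·k.
Since y* = [s/(n + g + δ)]^(α/(1−α)), we have s/(n + g + δ) = (y*)^((1−α)/α) = 1.92^1.7778 = 3.1890.
Therefore n + g + δ = s / 3.1890 = 0.35 / 3.1890 = 0.1098, so n = 0.1098 − 0.098 = 0.0118.

n ≈ 0.012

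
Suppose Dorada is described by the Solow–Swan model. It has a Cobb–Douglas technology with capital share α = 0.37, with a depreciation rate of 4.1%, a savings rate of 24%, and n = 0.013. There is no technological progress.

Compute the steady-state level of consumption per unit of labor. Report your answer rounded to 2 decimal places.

In steady state, investment equals break-even investment: s·k^α = (n + δ)·k.
Dividing both sides by k: k^(1−α) = s / (n + δ).
k^0.63 = 0.24 / (0.013 + 0.041) = 0.24 / 0.054 = 4.4444
k* = 4.4444^(1/0.63) ≈ 10.6727
y* = (k*)^α = 10.6727^0.37 ≈ 2.4014
c* = (1 − s)·y* = (1 − 0.24) × 2.4014 ≈ 1.8251

c* ≈ 1.83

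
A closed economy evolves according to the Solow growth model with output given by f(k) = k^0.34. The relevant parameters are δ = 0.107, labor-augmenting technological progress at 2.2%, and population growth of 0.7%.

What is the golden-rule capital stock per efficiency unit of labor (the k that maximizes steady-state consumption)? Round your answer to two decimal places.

k_gold ≈ 4.01

The golden rule sets f'(k) = n + g + δ, i.e. α·k^(α−1) = n + g + δ.
So k^(1−α) = α / (n + g + δ) = 0.34 / 0.136 = 2.5000.
k_gold = 2.5000^(1/0.66) ≈ 4.0081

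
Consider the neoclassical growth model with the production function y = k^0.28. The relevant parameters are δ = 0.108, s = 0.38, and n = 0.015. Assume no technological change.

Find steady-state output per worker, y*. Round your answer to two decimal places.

Steady state requires s·f(k) = (n + δ)·k, i.e. s·k^α = (n + δ)·k.
Rearranging, k^(1−α) = s / (n + δ).
k^0.72 = 0.38 / (0.015 + 0.108) = 0.38 / 0.123 = 3.0894
k* = 3.0894^(1/0.72) ≈ 4.7905
y* = (k*)^α = 4.7905^0.28 ≈ 1.5506

y* = 1.55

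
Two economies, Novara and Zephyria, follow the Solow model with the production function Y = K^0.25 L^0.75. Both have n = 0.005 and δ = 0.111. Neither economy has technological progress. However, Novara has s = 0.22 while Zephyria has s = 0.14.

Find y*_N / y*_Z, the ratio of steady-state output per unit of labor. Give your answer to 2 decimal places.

Steady-state y* = [s/(n + δ)]^(α/(1−α)), so the ratio is [ (s_N/(n + δ)_N) / (s_Z/(n + δ)_Z) ]^0.3333.
s_N/(n + δ)_N = 0.22/0.116 = 1.8966; s_Z/(n + δ)_Z = 0.14/0.116 = 1.2069.
Ratio = (1.8966/1.2069)^0.3333 = 1.5715^0.3333 ≈ 1.1626

ratio ≈ 1.16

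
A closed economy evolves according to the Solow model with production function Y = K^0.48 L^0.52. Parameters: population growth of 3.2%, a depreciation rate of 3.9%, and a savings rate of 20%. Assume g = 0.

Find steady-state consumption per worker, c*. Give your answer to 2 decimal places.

In steady state, investment equals break-even investment: s·k^α = (n + δ)·k.
Rearranging, k^(1−α) = s / (n + δ).
k^0.52 = 0.20 / (0.032 + 0.039) = 0.20 / 0.071 = 2.8169
k* = 2.8169^(1/0.52) ≈ 7.3273
y* = (k*)^α = 7.3273^0.48 ≈ 2.6012
c* = (1 − s)·y* = (1 − 0.20) × 2.6012 ≈ 2.0810

c* ≈ 2.08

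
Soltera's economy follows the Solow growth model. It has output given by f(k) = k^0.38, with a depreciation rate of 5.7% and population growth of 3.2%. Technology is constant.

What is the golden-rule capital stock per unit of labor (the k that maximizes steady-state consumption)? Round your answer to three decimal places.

k_gold ≈ 10.394

The golden rule sets f'(k) = n + δ, i.e. α·k^(α−1) = n + δ.
So k^(1−α) = α / (n + δ) = 0.38 / 0.089 = 4.2697.
k_gold = 4.2697^(1/0.62) ≈ 10.3937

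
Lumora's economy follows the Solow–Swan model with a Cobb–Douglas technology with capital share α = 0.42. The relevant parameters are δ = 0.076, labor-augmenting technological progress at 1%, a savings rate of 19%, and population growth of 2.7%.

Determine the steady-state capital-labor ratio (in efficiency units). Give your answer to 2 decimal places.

At the steady state, Δk = 0, so s·k^α = (n + g + δ)·k.
Rearranging, k^(1−α) = s / (n + g + δ).
k^0.58 = 0.19 / (0.027 + 0.010 + 0.076) = 0.19 / 0.113 = 1.6814
k* = 1.6814^(1/0.58) ≈ 2.4496

k* = 2.45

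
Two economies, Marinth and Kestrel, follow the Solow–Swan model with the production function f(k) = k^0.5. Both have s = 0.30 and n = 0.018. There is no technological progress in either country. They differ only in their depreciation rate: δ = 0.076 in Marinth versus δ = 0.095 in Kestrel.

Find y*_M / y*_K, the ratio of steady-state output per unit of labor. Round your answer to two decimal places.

Steady-state y* = [s/(n + δ)]^(α/(1−α)), so the ratio is [ (s_M/(n + δ)_M) / (s_K/(n + δ)_K) ]^1.
s_M/(n + δ)_M = 0.30/0.094 = 3.1915; s_K/(n + δ)_K = 0.30/0.113 = 2.6549.
Ratio = (3.1915/2.6549)^1 = 1.2021^1 ≈ 1.2021

ratio ≈ 1.20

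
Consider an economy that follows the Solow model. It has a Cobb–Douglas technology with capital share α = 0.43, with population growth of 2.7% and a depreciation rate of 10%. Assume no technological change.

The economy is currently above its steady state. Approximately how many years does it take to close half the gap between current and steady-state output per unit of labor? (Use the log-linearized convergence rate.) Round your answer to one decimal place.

Near the steady state the convergence rate is λ = (1 − α)(n + δ).
λ = (1 − 0.43) × 0.127 = 0.57 × 0.127 = 0.07239
Half-life = ln 2 / λ = 0.6931 / 0.07239 ≈ 9.57 years

about 9.6 years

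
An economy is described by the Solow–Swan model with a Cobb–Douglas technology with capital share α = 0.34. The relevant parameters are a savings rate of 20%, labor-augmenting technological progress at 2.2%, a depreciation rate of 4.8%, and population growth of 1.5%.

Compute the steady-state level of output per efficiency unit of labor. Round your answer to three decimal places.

y* ≈ 1.554

In steady state, investment equals break-even investment: s·k^α = (n + g + δ)·k.
Rearranging, k^(1−α) = s / (n + g + δ).
k^0.66 = 0.20 / (0.015 + 0.022 + 0.048) = 0.20 / 0.085 = 2.3529
k* = 2.3529^(1/0.66) ≈ 3.6562
y* = (k*)^α = 3.6562^0.34 ≈ 1.5539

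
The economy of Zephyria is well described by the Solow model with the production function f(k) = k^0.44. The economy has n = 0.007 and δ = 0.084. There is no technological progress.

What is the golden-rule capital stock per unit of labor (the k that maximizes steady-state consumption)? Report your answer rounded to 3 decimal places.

k_gold ≈ 16.679

The golden rule sets f'(k) = n + δ, i.e. α·k^(α−1) = n + δ.
So k^(1−α) = α / (n + δ) = 0.44 / 0.091 = 4.8352.
k_gold = 4.8352^(1/0.56) ≈ 16.6789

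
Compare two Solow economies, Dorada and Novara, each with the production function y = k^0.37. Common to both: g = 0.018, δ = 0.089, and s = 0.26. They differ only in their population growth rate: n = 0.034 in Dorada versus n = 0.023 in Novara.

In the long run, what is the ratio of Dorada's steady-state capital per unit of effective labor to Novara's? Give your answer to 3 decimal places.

ratio ≈ 0.879

Steady-state k* = [s/(n + g + δ)]^(1/(1−α)), so the ratio is [ (s_D/(n + g + δ)_D) / (s_N/(n + g + δ)_N) ]^1.5873.
s_D/(n + g + δ)_D = 0.26/0.141 = 1.8440; s_N/(n + g + δ)_N = 0.26/0.130 = 2.0000.
Ratio = (1.8440/2.0000)^1.5873 = 0.9220^1.5873 ≈ 0.8791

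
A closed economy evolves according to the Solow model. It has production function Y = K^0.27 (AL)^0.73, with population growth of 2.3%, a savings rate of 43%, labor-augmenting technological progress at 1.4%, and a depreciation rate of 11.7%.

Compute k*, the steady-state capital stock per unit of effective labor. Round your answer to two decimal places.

k* ≈ 4.08

At the steady state, Δk = 0, so s·k^α = (n + g + δ)·k.
Dividing both sides by k: k^(1−α) = s / (n + g + δ).
k^0.73 = 0.43 / (0.023 + 0.014 + 0.117) = 0.43 / 0.154 = 2.7922
k* = 2.7922^(1/0.73) ≈ 4.0821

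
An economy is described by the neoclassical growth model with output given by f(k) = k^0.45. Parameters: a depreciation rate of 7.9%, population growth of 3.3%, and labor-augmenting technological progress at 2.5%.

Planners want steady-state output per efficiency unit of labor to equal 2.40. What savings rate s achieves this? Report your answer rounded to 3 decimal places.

s ≈ 0.399

In steady state, investment equals break-even investment: s·k^α = (n + g + δ)·k.
Since y* = [s/(n + g + δ)]^(α/(1−α)), we have s/(n + g + δ) = (y*)^((1−α)/α) = 2.40^1.2222 = 2.9154.
Therefore s = 2.9154 × (n + g + δ) = 2.9154 × 0.137 = 0.3994.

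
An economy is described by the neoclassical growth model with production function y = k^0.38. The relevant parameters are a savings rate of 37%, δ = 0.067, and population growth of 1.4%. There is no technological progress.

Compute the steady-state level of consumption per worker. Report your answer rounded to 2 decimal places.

c* ≈ 1.60

In steady state, investment equals break-even investment: s·k^α = (n + δ)·k.
Dividing both sides by k: k^(1−α) = s / (n + δ).
k^0.62 = 0.37 / (0.014 + 0.067) = 0.37 / 0.081 = 4.5679
k* = 4.5679^(1/0.62) ≈ 11.5893
y* = (k*)^α = 11.5893^0.38 ≈ 2.5371
c* = (1 − s)·y* = (1 − 0.37) × 2.5371 ≈ 1.5984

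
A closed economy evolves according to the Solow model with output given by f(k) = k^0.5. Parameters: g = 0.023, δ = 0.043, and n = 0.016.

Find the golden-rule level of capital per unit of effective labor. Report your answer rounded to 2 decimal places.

k_gold ≈ 37.18

The golden rule sets f'(k) = n + g + δ, i.e. α·k^(α−1) = n + g + δ.
So k^(1−α) = α / (n + g + δ) = 0.5 / 0.082 = 6.0976.
k_gold = 6.0976^(1/0.5) ≈ 37.1807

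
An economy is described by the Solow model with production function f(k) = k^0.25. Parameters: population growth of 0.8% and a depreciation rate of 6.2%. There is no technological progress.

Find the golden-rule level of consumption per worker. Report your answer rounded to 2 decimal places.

c_gold ≈ 1.15

At the golden rule, f'(k) = n + δ, so α·k^(α−1) = n + δ and k_gold = (α/(n + δ))^(1/(1−α)).
k_gold = (0.25/0.070)^(1/0.75) = 3.5714^1.3333 ≈ 5.4588
c_gold = f(k_gold) − (n + δ)·k_gold = 1.5285 − 0.070×5.4588 ≈ 1.1464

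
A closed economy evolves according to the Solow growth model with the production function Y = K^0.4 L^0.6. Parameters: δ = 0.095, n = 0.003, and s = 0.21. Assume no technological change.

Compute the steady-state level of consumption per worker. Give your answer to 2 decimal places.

c* = 1.31

Steady state requires s·f(k) = (n + δ)·k, i.e. s·k^α = (n + δ)·k.
Dividing both sides by k: k^(1−α) = s / (n + δ).
k^0.6 = 0.21 / (0.003 + 0.095) = 0.21 / 0.098 = 2.1429
k* = 2.1429^(1/0.6) ≈ 3.5618
y* = (k*)^α = 3.5618^0.4 ≈ 1.6621
c* = (1 − s)·y* = (1 − 0.21) × 1.6621 ≈ 1.3131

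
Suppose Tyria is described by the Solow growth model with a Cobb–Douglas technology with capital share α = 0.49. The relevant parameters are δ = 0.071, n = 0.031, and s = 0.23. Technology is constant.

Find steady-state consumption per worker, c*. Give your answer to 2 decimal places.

c* = 1.68

In steady state, investment equals break-even investment: s·k^α = (n + δ)·k.
Rearranging, k^(1−α) = s / (n + δ).
k^0.51 = 0.23 / (0.031 + 0.071) = 0.23 / 0.102 = 2.2549
k* = 2.2549^(1/0.51) ≈ 4.9250
y* = (k*)^α = 4.9250^0.49 ≈ 2.1841
c* = (1 − s)·y* = (1 − 0.23) × 2.1841 ≈ 1.6818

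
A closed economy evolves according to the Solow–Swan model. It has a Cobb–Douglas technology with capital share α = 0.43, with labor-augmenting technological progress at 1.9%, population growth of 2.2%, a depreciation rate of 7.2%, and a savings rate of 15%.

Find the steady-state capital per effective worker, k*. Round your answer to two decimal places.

At the steady state, Δk = 0, so s·k^α = (n + g + δ)·k.
Dividing both sides by k: k^(1−α) = s / (n + g + δ).
k^0.57 = 0.15 / (0.022 + 0.019 + 0.072) = 0.15 / 0.113 = 1.3274
k* = 1.3274^(1/0.57) ≈ 1.6436

k* = 1.64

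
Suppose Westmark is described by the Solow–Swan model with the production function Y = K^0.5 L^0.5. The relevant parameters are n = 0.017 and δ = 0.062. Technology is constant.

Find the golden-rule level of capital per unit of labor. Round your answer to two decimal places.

k_gold ≈ 40.06

The golden rule sets f'(k) = n + δ, i.e. α·k^(α−1) = n + δ.
So k^(1−α) = α / (n + δ) = 0.5 / 0.079 = 6.3291.
k_gold = 6.3291^(1/0.5) ≈ 40.0575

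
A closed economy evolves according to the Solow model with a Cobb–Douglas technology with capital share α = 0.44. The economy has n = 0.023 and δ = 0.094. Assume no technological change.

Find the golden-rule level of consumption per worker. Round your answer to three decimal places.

At the golden rule, f'(k) = n + δ, so α·k^(α−1) = n + δ and k_gold = (α/(n + δ))^(1/(1−α)).
k_gold = (0.44/0.117)^(1/0.56) = 3.7607^1.7857 ≈ 10.6477
c_gold = f(k_gold) − (n + δ)·k_gold = 2.8313 − 0.117×10.6477 ≈ 1.5855

c_gold ≈ 1.586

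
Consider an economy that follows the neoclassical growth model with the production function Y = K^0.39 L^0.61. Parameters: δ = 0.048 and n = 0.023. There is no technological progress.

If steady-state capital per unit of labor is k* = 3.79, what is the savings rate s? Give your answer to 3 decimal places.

Steady state requires s·f(k) = (n + δ)·k, i.e. s·k^α = (n + δ)·k.
So s / (n + δ) = (k*)^(1−α) = 3.79^0.61 = 2.2541.
Therefore s = 2.2541 × (n + δ) = 2.2541 × 0.071 = 0.1600.

s ≈ 0.160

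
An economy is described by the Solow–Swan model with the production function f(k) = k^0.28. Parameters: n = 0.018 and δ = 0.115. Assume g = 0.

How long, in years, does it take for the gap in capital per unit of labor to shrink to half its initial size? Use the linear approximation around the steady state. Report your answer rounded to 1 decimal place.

Near the steady state the convergence rate is λ = (1 − α)(n + δ).
λ = (1 − 0.28) × 0.133 = 0.72 × 0.133 = 0.09576
Half-life = ln 2 / λ = 0.6931 / 0.09576 ≈ 7.24 years

about 7.2 years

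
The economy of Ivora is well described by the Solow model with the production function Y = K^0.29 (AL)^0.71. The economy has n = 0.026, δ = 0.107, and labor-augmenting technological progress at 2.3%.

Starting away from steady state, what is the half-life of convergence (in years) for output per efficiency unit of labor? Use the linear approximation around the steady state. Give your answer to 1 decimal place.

Near the steady state the convergence rate is λ = (1 − α)(n + g + δ).
λ = (1 − 0.29) × 0.156 = 0.71 × 0.156 = 0.11076
Half-life = ln 2 / λ = 0.6931 / 0.11076 ≈ 6.26 years

half-life ≈ 6.3 years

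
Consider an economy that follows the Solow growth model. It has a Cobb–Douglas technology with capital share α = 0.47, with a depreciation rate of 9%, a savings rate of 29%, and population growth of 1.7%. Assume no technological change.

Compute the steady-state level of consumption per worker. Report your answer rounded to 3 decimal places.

Steady state requires s·f(k) = (n + δ)·k, i.e. s·k^α = (n + δ)·k.
Dividing both sides by k: k^(1−α) = s / (n + δ).
k^0.53 = 0.29 / (0.017 + 0.090) = 0.29 / 0.107 = 2.7103
k* = 2.7103^(1/0.53) ≈ 6.5617
y* = (k*)^α = 6.5617^0.47 ≈ 2.4210
c* = (1 − s)·y* = (1 − 0.29) × 2.4210 ≈ 1.7189

c* = 1.719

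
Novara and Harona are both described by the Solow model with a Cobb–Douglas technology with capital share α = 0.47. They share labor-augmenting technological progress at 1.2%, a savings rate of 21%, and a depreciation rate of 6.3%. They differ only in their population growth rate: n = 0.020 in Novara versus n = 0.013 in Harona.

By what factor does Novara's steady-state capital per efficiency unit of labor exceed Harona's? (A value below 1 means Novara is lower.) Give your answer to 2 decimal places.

Steady-state k* = [s/(n + g + δ)]^(1/(1−α)), so the ratio is [ (s_N/(n + g + δ)_N) / (s_H/(n + g + δ)_H) ]^1.8868.
s_N/(n + g + δ)_N = 0.21/0.095 = 2.2105; s_H/(n + g + δ)_H = 0.21/0.088 = 2.3864.
Ratio = (2.2105/2.3864)^1.8868 = 0.9263^1.8868 ≈ 0.8655

k*_N / k*_H ≈ 0.87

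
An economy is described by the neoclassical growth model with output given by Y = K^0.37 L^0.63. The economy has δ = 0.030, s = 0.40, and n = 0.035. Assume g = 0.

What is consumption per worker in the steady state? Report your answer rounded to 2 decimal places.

c* ≈ 1.74

At the steady state, Δk = 0, so s·k^α = (n + δ)·k.
Dividing both sides by k: k^(1−α) = s / (n + δ).
k^0.63 = 0.40 / (0.035 + 0.030) = 0.40 / 0.065 = 6.1538
k* = 6.1538^(1/0.63) ≈ 17.8899
y* = (k*)^α = 17.8899^0.37 ≈ 2.9071
c* = (1 − s)·y* = (1 − 0.40) × 2.9071 ≈ 1.7443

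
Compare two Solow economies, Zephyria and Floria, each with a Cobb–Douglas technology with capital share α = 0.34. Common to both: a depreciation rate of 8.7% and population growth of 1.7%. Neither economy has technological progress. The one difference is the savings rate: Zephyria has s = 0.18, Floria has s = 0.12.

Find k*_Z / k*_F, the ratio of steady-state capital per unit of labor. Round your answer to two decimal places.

ratio ≈ 1.85

Steady-state k* = [s/(n + δ)]^(1/(1−α)), so the ratio is [ (s_Z/(n + δ)_Z) / (s_F/(n + δ)_F) ]^1.5152.
s_Z/(n + δ)_Z = 0.18/0.104 = 1.7308; s_F/(n + δ)_F = 0.12/0.104 = 1.1538.
Ratio = (1.7308/1.1538)^1.5152 = 1.5001^1.5152 ≈ 1.8487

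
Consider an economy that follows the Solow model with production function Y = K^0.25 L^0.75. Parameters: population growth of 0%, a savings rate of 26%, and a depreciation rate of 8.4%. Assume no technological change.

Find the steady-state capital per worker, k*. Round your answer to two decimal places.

k* ≈ 4.51

Steady state requires s·f(k) = (n + δ)·k, i.e. s·k^α = (n + δ)·k.
Rearranging, k^(1−α) = s / (n + δ).
k^0.75 = 0.26 / (0.000 + 0.084) = 0.26 / 0.084 = 3.0952
k* = 3.0952^(1/0.75) ≈ 4.5108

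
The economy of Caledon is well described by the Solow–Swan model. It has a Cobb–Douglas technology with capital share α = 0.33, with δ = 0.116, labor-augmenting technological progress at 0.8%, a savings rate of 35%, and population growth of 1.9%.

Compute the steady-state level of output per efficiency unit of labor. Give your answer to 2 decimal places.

y* = 1.55

At the steady state, Δk = 0, so s·k^α = (n + g + δ)·k.
Rearranging, k^(1−α) = s / (n + g + δ).
k^0.67 = 0.35 / (0.019 + 0.008 + 0.116) = 0.35 / 0.143 = 2.4476
k* = 2.4476^(1/0.67) ≈ 3.8037
y* = (k*)^α = 3.8037^0.33 ≈ 1.5541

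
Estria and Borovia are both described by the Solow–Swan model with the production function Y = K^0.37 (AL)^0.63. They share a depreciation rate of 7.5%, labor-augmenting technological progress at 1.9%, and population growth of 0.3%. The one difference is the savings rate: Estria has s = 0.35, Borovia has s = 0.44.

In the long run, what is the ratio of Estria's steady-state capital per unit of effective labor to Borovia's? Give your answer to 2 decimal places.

Steady-state k* = [s/(n + g + δ)]^(1/(1−α)), so the ratio is [ (s_E/(n + g + δ)_E) / (s_B/(n + g + δ)_B) ]^1.5873.
s_E/(n + g + δ)_E = 0.35/0.097 = 3.6082; s_B/(n + g + δ)_B = 0.44/0.097 = 4.5361.
Ratio = (3.6082/4.5361)^1.5873 = 0.7954^1.5873 ≈ 0.6953

ratio ≈ 0.70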